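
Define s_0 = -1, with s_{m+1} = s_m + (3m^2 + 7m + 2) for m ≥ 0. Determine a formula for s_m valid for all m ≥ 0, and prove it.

Claim: s_m = m^3 + 2m^2 − m − 1.

Base case: s_0 = -1, and 0^3 + 2·0^2 − 0 − 1 = -1.
Assume s_j = j^3 + 2j^2 − j − 1.
Then s_{j+1} = s_j + (3j^2 + 7j + 2) = (j^3 + 2j^2 − j − 1) + (3j^2 + 7j + 2) = j^3 + 5j^2 + 6j + 1,
and (j+1)^3 + 2·(j+1)^2 − (j+1) − 1 = j^3 + 5j^2 + 6j + 1.
By induction, s_m = m^3 + 2m^2 − m − 1 for all m ≥ 0.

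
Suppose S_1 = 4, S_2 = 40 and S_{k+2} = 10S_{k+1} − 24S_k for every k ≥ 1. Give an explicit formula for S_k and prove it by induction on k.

Claim: S_k = 2·6^k − 2·4^k.

Base cases: S_1 = 4 and 2·6^1 − 2·4^1 = 4; S_2 = 40 and 2·6^2 − 2·4^2 = 40.
Assume S_i = 2·6^i − 2·4^i for all 1 ≤ i ≤ j, where j ≥ 2.
Then S_{j+1} = 10S_j − 24S_{j−1} = 10·(2·6^j − 2·4^j) − 24·(2·6^{j−1} − 2·4^{j−1}) = 2·(10·6 − 24)6^{j−1} − 2·(10·4 − 24)4^{j−1} = 72·6^{j−1} − 32·4^{j−1} = 2·6^{j+1} − 2·4^{j+1}.
This completes the inductive step, so S_k = 2·6^k − 2·4^k for all k ≥ 1.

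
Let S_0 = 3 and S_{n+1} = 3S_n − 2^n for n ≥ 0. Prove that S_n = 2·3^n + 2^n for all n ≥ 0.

Base case: S_0 = 3, and 2·3^0 + 2^0 = 2 + 1 = 3.
Assume S_r = 2·3^r + 2^r for some r ≥ 0.
Then S_{r+1} = 3S_r − 2^r = 3·(2·3^r + 2^r) − 2^r = 2·3^{r+1} + 3·2^r − 2^r = 2·3^{r+1} + 2·2^r = 2·3^{r+1} + 2^{r+1}.
So the formula holds for r+1, and by induction S_n = 2·3^n + 2^n for all n ≥ 0.

S_n = 2·3^n + 2^n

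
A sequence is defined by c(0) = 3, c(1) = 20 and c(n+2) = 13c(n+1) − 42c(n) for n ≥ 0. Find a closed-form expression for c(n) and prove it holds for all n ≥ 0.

Claim: c(n) = 6^n + 2·7^n.

Base cases: c(0) = 3 and 6^0 + 2·7^0 = 3; c(1) = 20 and 6^1 + 2·7^1 = 20.
Assume c(j) = 6^j + 2·7^j for all 0 ≤ j ≤ r, where r ≥ 1.
Then c(r+1) = 13c(r) − 42c(r−1) = 13·(6^r + 2·7^r) − 42·(6^{r−1} + 2·7^{r−1}) = (13·6 − 42)6^{r−1} + 2·(13·7 − 42)7^{r−1} = 36·6^{r−1} + 98·7^{r−1} = 6^{r+1} + 2·7^{r+1}.
Hence c(n) = 6^n + 2·7^n for every n ≥ 0, by strong induction.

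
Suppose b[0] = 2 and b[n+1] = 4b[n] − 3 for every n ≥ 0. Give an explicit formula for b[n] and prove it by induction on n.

Claim: b[n] = 4^n + 1.

Base case: b[0] = 2, and 4^0 + 1 = 1 + 1 = 2.
Assume b[j] = 4^j + 1 for some j ≥ 0.
Then b[j+1] = 4b[j] − 3 = 4·(4^j + 1) − 3 = 4^{j+1} + 4 − 3 = 4^{j+1} + 1.
Hence b[n] = 4^n + 1 for every n ≥ 0, by induction.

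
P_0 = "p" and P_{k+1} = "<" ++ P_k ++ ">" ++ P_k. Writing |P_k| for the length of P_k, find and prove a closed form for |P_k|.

Claim: |P_k| = 3·2^k − 2.

Base case: |P_0| = 1, and 3·2^0 − 2 = 1.
Assume |P_m| = 3·2^m − 2.
Then |P_{m+1}| = 1 + |P_m| + 1 + |P_m| = 2|P_m| + 2 = 2(3·2^m − 2) + 2 = 3·2^{m+1} − 4 + 2 = 3·2^{m+1} − 2.
So the formula holds for m+1, and by induction |P_k| = 3·2^k − 2 for all k ≥ 0.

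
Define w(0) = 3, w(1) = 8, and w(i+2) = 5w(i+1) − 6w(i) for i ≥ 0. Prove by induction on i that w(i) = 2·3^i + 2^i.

Base cases: w(0) = 3 and 2·3^0 + 2^0 = 3; w(1) = 8 and 2·3^1 + 2^1 = 8.
Assume w(j) = 2·3^j + 2^j for all 0 ≤ j ≤ k, where k ≥ 1.
Then w(k+1) = 5w(k) − 6w(k−1) = 5·(2·3^k + 2^k) − 6·(2·3^{k−1} + 2^{k−1}) = 2·(5·3 − 6)3^{k−1} + (5·2 − 6)2^{k−1} = 18·3^{k−1} + 4·2^{k−1} = 2·3^{k+1} + 2^{k+1}.
By strong induction, w(i) = 2·3^i + 2^i for all i ≥ 0.

w(i) = 2·3^i + 2^i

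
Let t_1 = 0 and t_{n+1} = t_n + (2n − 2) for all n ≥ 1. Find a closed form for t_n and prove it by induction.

Claim: t_n = n^2 − 3n + 2.

Base case: t_1 = 0, and 1^2 − 3·1 + 2 = 0.
Assume t_j = j^2 − 3j + 2.
Then t_{j+1} = t_j + (2j − 2) = (j^2 − 3j + 2) + (2j − 2) = j^2 − j,
and (j+1)^2 − 3·(j+1) + 2 = j^2 − j.
Hence t_n = n^2 − 3n + 2 for every n ≥ 1, by induction.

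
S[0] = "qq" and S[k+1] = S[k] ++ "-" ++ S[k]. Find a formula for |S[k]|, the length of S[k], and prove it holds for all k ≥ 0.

Claim: |S[k]| = 3·2^k − 1.

Base case: |S[0]| = 2, and 3·2^0 − 1 = 2.
Assume |S[m]| = 3·2^m − 1.
Then |S[m+1]| = |S[m]| + 1 + |S[m]| = 2|S[m]| + 1 = 2(3·2^m − 1) + 1 = 3·2^{m+1} − 2 + 1 = 3·2^{m+1} − 1.
By induction, |S[k]| = 3·2^k − 1 for all k ≥ 0.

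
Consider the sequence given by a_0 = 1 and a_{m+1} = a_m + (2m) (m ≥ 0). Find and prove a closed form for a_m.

Claim: a_m = m^2 − m + 1.

Base case: a_0 = 1, and 0^2 − 0 + 1 = 1.
Assume a_j = j^2 − j + 1.
Then a_{j+1} = a_j + (2j) = (j^2 − j + 1) + (2j) = j^2 + j + 1,
and (j+1)^2 − (j+1) + 1 = j^2 + j + 1.
Hence a_m = m^2 − m + 1 for every m ≥ 0, by induction.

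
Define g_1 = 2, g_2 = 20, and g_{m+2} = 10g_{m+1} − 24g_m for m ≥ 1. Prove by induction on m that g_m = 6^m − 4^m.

Base cases: g_1 = 2 and 6^1 − 4^1 = 2; g_2 = 20 and 6^2 − 4^2 = 20.
Assume g_j = 6^j − 4^j for all 1 ≤ j ≤ r, where r ≥ 2.
Then g_{r+1} = 10g_r − 24g_{r−1} = 10·(6^r − 4^r) − 24·(6^{r−1} − 4^{r−1}) = (10·6 − 24)6^{r−1} − (10·4 − 24)4^{r−1} = 36·6^{r−1} − 16·4^{r−1} = 6^{r+1} − 4^{r+1}.
So the formula holds for r+1, and by strong induction g_m = 6^m − 4^m for all m ≥ 1.

g_m = 6^m − 4^m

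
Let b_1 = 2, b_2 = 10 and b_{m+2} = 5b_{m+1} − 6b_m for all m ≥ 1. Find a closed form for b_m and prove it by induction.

Claim: b_m = 2·3^m − 2·2^m.

Base cases: b_1 = 2 and 2·3^1 − 2·2^1 = 2; b_2 = 10 and 2·3^2 − 2·2^2 = 10.
Assume b_j = 2·3^j − 2·2^j for all 1 ≤ j ≤ k, where k ≥ 2.
Then b_{k+1} = 5b_k − 6b_{k−1} = 5·(2·3^k − 2·2^k) − 6·(2·3^{k−1} − 2·2^{k−1}) = 2·(5·3 − 6)3^{k−1} − 2·(5·2 − 6)2^{k−1} = 18·3^{k−1} − 8·2^{k−1} = 2·3^{k+1} − 2·2^{k+1}.
By strong induction, b_m = 2·3^m − 2·2^m for all m ≥ 1.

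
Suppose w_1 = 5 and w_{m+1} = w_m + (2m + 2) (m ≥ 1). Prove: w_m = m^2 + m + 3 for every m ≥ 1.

Base case: w_1 = 5, and 1^2 + 1 + 3 = 5.
Assume w_k = k^2 + k + 3.
Then w_{k+1} = w_k + (2k + 2) = (k^2 + k + 3) + (2k + 2) = k^2 + 3k + 5,
and (k+1)^2 + (k+1) + 3 = k^2 + 3k + 5.
By induction, w_m = m^2 + m + 3 for all m ≥ 1.

w_m = m^2 + m + 3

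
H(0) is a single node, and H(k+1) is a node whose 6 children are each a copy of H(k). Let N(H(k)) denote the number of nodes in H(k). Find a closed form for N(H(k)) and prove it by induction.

Claim: N(H(k)) = (6^{k+1} − 1)/5.

Base case: N(H(0)) = 1, and (6^{0+1} − 1)/5 = 1.
Assume N(H(j)) = (6^{j+1} − 1)/5.
Then N(H(j+1)) = 1 + 6N(H(j)) = 1 + 6·(6^{j+1} − 1)/5 = 1 + (6^{j+2} − 6)/5 = (5 + 6^{j+2} − 6)/5 = (6^{j+2} − 1)/5.
Hence N(H(k)) = (6^{k+1} − 1)/5 for every k ≥ 0, by induction.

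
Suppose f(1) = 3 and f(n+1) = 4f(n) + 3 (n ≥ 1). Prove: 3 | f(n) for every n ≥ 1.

Base case: f(1) = 3 = 3·1, so 3 | f(1).
Assume 3 | f(j), so f(j) = 3t for some integer t.
Then f(j+1) = 4f(j) + 3 = 4·(3t) + 3 = 3(4t + 1), so 3 | f(j+1).
So the property holds for j+1, and by induction 3 | f(n) for all n ≥ 1.

3 | f(n)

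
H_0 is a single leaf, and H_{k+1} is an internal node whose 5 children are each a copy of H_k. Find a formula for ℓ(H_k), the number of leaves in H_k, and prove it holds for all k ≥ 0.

Claim: ℓ(H_k) = 5^k.

Base case: ℓ(H_0) = 1, and 5^0 = 1.
Assume ℓ(H_j) = 5^j.
Then ℓ(H_{j+1}) = 5·ℓ(H_j) = 5·5^j = 5^{j+1}.
This completes the inductive step, so ℓ(H_k) = 5^k for all k ≥ 0.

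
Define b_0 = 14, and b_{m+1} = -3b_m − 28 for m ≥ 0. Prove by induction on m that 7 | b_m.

Base case: b_0 = 14 = 7·2, so 7 | b_0.
Assume 7 | b_j, so b_j = 7t for some integer t.
Then b_{j+1} = -3b_j − 28 = -3·(7t) − 28 = 7(-3t − 4), so 7 | b_{j+1}.
This completes the inductive step, so 7 | b_m for all m ≥ 0.

7 | b_m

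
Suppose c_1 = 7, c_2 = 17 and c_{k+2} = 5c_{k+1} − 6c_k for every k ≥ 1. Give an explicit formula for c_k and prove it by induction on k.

Claim: c_k = 3^k + 2·2^k.

Base cases: c_1 = 7 and 3^1 + 2·2^1 = 7; c_2 = 17 and 3^2 + 2·2^2 = 17.
Assume c_j = 3^j + 2·2^j for all 1 ≤ j ≤ m, where m ≥ 2.
Then c_{m+1} = 5c_m − 6c_{m−1} = 5·(3^m + 2·2^m) − 6·(3^{m−1} + 2·2^{m−1}) = (5·3 − 6)3^{m−1} + 2·(5·2 − 6)2^{m−1} = 9·3^{m−1} + 8·2^{m−1} = 3^{m+1} + 2·2^{m+1}.
So the formula holds for m+1, and by strong induction c_k = 3^k + 2·2^k for all k ≥ 1.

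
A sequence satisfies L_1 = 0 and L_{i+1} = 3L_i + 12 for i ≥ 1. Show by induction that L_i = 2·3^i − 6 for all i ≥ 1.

Base case: L_1 = 0, and 2·3^1 − 6 = 6 − 6 = 0.
Assume L_j = 2·3^j − 6 for some j ≥ 1.
Then L_{j+1} = 3L_j + 12 = 3·(2·3^j − 6) + 12 = 6·3^j − 18 + 12 = 2·3^{j+1} − 6.
By induction, L_i = 2·3^i − 6 for all i ≥ 1.

L_i = 2·3^i − 6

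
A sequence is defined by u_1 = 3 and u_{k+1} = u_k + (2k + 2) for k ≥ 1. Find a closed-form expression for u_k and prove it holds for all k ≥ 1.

Claim: u_k = k^2 + k + 1.

Base case: u_1 = 3, and 1^2 + 1 + 1 = 3.
Assume u_j = j^2 + j + 1.
Then u_{j+1} = u_j + (2j + 2) = (j^2 + j + 1) + (2j + 2) = j^2 + 3j + 3,
and (j+1)^2 + (j+1) + 1 = j^2 + 3j + 3.
By induction, u_k = k^2 + k + 1 for all k ≥ 1.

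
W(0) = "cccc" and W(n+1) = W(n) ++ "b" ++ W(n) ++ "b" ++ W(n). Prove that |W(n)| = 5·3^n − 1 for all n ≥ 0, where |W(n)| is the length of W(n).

Base case: |W(0)| = 4, and 5·3^0 − 1 = 4.
Assume |W(r)| = 5·3^r − 1.
Then |W(r+1)| = 3|W(r)| + 2 = 3(5·3^r − 1) + 2 = 5·3^{r+1} − 3 + 2 = 5·3^{r+1} − 1.
Hence |W(n)| = 5·3^n − 1 for every n ≥ 0, by induction.

|W(n)| = 5·3^n − 1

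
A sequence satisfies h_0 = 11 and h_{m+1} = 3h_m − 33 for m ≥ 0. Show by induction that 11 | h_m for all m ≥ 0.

Base case: h_0 = 11 = 11·1, so 11 | h_0.
Assume 11 | h_k, so h_k = 11t for some integer t.
Then h_{k+1} = 3h_k − 33 = 3·(11t) − 33 = 11(3t − 3), so 11 | h_{k+1}.
Hence 11 | h_m for every m ≥ 0, by induction.

11 | h_m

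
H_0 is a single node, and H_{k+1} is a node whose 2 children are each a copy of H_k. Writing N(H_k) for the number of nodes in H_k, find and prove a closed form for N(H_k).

Claim: N(H_k) = 2^{k+1} − 1.

Base case: N(H_0) = 1, and 2^{0+1} − 1 = 1.
Assume N(H_r) = 2^{r+1} − 1.
Then N(H_{r+1}) = 1 + 2N(H_r) = 1 + 2(2^{r+1} − 1) = 2^{r+2} − 2 + 1 = 2^{r+2} − 1.
By induction, N(H_k) = 2^{k+1} − 1 for all k ≥ 0.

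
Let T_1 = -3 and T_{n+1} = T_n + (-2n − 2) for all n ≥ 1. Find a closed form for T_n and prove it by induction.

Claim: T_n = -n^2 − n − 1.

Base case: T_1 = -3, and -1^2 − 1 − 1 = -3.
Assume T_j = -j^2 − j − 1.
Then T_{j+1} = T_j + (-2j − 2) = (-j^2 − j − 1) + (-2j − 2) = -j^2 − 3j − 3,
and -(j+1)^2 − (j+1) − 1 = -j^2 − 3j − 3.
Hence T_n = -n^2 − n − 1 for every n ≥ 1, by induction.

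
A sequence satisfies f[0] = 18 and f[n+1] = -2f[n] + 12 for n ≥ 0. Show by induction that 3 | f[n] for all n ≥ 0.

Base case: f[0] = 18 = 3·6, so 3 | f[0].
Assume 3 | f[m], so f[m] = 3t for some integer t.
Then f[m+1] = -2f[m] + 12 = -2·(3t) + 12 = 3(-2t + 4), so 3 | f[m+1].
Hence 3 | f[n] for every n ≥ 0, by induction.

3 | f[n]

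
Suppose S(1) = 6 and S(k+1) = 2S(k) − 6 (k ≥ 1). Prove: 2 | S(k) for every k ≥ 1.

Base case: S(1) = 6 = 2·3, so 2 | S(1).
Assume 2 | S(m), so S(m) = 2t for some integer t.
Then S(m+1) = 2S(m) − 6 = 2·(2t) − 6 = 2(2t − 3), so 2 | S(m+1).
This completes the inductive step, so 2 | S(k) for all k ≥ 1.

2 | S(k)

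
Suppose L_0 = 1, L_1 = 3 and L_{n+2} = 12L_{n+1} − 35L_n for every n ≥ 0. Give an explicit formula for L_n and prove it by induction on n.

Claim: L_n = 2·5^n − 7^n.

Base cases: L_0 = 1 and 2·5^0 − 7^0 = 1; L_1 = 3 and 2·5^1 − 7^1 = 3.
Assume L_i = 2·5^i − 7^i for all 0 ≤ i ≤ j, where j ≥ 1.
Then L_{j+1} = 12L_j − 35L_{j−1} = 12·(2·5^j − 7^j) − 35·(2·5^{j−1} − 7^{j−1}) = 2·(12·5 − 35)5^{j−1} − (12·7 − 35)7^{j−1} = 50·5^{j−1} − 49·7^{j−1} = 2·5^{j+1} − 7^{j+1}.
This completes the inductive step, so L_n = 2·5^n − 7^n for all n ≥ 0.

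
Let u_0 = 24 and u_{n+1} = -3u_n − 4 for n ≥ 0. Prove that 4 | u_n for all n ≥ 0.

Base case: u_0 = 24 = 4·6, so 4 | u_0.
Assume 4 | u_k, so u_k = 4t for some integer t.
Then u_{k+1} = -3u_k − 4 = -3·(4t) − 4 = 4(-3t − 1), so 4 | u_{k+1}.
Hence 4 | u_n for every n ≥ 0, by induction.

4 | u_n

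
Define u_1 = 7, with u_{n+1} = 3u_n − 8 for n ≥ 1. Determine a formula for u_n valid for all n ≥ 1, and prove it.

Claim: u_n = 3^n + 4.

Base case: u_1 = 7, and 3^1 + 4 = 3 + 4 = 7.
Assume u_j = 3^j + 4 for some j ≥ 1.
Then u_{j+1} = 3u_j − 8 = 3·(3^j + 4) − 8 = 3^{j+1} + 12 − 8 = 3^{j+1} + 4.
Hence u_n = 3^n + 4 for every n ≥ 1, by induction.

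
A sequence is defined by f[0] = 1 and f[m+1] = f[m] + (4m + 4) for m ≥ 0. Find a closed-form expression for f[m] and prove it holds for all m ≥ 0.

Claim: f[m] = 2m^2 + 2m + 1.

Base case: f[0] = 1, and 2·0^2 + 2·0 + 1 = 1.
Assume f[k] = 2k^2 + 2k + 1.
Then f[k+1] = f[k] + (4k + 4) = (2k^2 + 2k + 1) + (4k + 4) = 2k^2 + 6k + 5,
and 2·(k+1)^2 + 2·(k+1) + 1 = 2k^2 + 6k + 5.
Hence f[m] = 2m^2 + 2m + 1 for every m ≥ 0, by induction.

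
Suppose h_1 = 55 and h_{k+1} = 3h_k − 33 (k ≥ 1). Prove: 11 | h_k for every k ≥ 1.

Base case: h_1 = 55 = 11·5, so 11 | h_1.
Assume 11 | h_m, so h_m = 11t for some integer t.
Then h_{m+1} = 3h_m − 33 = 3·(11t) − 33 = 11(3t − 3), so 11 | h_{m+1}.
So the property holds for m+1, and by induction 11 | h_k for all k ≥ 1.

11 | h_k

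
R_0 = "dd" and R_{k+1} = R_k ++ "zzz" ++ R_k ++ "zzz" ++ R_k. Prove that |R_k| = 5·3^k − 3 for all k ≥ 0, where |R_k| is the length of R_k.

Base case: |R_0| = 2, and 5·3^0 − 3 = 2.
Assume |R_m| = 5·3^m − 3.
Then |R_{m+1}| = 3|R_m| + 6 = 3(5·3^m − 3) + 6 = 5·3^{m+1} − 9 + 6 = 5·3^{m+1} − 3.
By induction, |R_k| = 5·3^k − 3 for all k ≥ 0.

|R_k| = 5·3^k − 3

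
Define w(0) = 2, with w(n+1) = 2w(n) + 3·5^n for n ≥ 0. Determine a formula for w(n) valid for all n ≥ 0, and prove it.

Claim: w(n) = 2^n + 5^n.

Base case: w(0) = 2, and 2^0 + 5^0 = 1 + 1 = 2.
Assume w(j) = 2^j + 5^j for some j ≥ 0.
Then w(j+1) = 2w(j) + 3·5^j = 2·(2^j + 5^j) + 3·5^j = 2^{j+1} + 2·5^j + 3·5^j = 2^{j+1} + 5·5^j = 2^{j+1} + 5^{j+1}.
By induction, w(n) = 2^n + 5^n for all n ≥ 0.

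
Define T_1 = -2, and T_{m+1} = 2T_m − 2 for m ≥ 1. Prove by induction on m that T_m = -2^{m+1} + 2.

Base case: T_1 = -2, and -2^{1+1} + 2 = -4 + 2 = -2.
Assume T_j = -2^{j+1} + 2 for some j ≥ 1.
Then T_{j+1} = 2T_j − 2 = 2·(-2^{j+1} + 2) − 2 = -2^{j+2} + 4 − 2 = -2^{j+2} + 2.
So the formula holds for j+1, and by induction T_m = -2^{m+1} + 2 for all m ≥ 1.

T_m = -2^{m+1} + 2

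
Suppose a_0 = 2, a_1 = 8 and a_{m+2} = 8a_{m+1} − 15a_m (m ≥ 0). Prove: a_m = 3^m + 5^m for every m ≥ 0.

Base cases: a_0 = 2 and 3^0 + 5^0 = 2; a_1 = 8 and 3^1 + 5^1 = 8.
Assume a_j = 3^j + 5^j for all 0 ≤ j ≤ k, where k ≥ 1.
Then a_{k+1} = 8a_k − 15a_{k−1} = 8·(3^k + 5^k) − 15·(3^{k−1} + 5^{k−1}) = (8·3 − 15)3^{k−1} + (8·5 − 15)5^{k−1} = 9·3^{k−1} + 25·5^{k−1} = 3^{k+1} + 5^{k+1}.
This completes the inductive step, so a_m = 3^m + 5^m for all m ≥ 0.

a_m = 3^m + 5^m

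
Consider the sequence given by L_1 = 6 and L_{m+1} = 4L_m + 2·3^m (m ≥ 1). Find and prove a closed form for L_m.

Claim: L_m = 3·4^m − 2·3^m.

Base case: L_1 = 6, and 3·4^1 − 2·3^1 = 12 − 6 = 6.
Assume L_j = 3·4^j − 2·3^j for some j ≥ 1.
Then L_{j+1} = 4L_j + 2·3^j = 4·(3·4^j − 2·3^j) + 2·3^j = 3·4^{j+1} − 8·3^j + 2·3^j = 3·4^{j+1} − 6·3^j = 3·4^{j+1} − 2·3^{j+1}.
By induction, L_m = 3·4^m − 2·3^m for all m ≥ 1.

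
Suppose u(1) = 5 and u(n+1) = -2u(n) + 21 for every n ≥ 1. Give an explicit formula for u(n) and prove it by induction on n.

Claim: u(n) = (-2)^n + 7.

Base case: u(1) = 5, and (-2)^1 + 7 = -2 + 7 = 5.
Assume u(r) = (-2)^r + 7 for some r ≥ 1.
Then u(r+1) = -2u(r) + 21 = -2·((-2)^r + 7) + 21 = -2·(-2)^r − 14 + 21 = (-2)^{r+1} + 7.
This completes the inductive step, so u(n) = (-2)^n + 7 for all n ≥ 1.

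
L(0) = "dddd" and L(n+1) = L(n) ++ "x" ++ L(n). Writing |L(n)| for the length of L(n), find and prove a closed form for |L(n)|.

Claim: |L(n)| = 5·2^n − 1.

Base case: |L(0)| = 4, and 5·2^0 − 1 = 4.
Assume |L(j)| = 5·2^j − 1.
Then |L(j+1)| = |L(j)| + 1 + |L(j)| = 2|L(j)| + 1 = 2(5·2^j − 1) + 1 = 5·2^{j+1} − 2 + 1 = 5·2^{j+1} − 1.
So the formula holds for j+1, and by induction |L(n)| = 5·2^n − 1 for all n ≥ 0.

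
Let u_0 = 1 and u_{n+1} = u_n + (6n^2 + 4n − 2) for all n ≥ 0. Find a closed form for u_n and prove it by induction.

Claim: u_n = 2n^3 − n^2 − 3n + 1.

Base case: u_0 = 1, and 2·0^3 − 0^2 − 3·0 + 1 = 1.
Assume u_k = 2k^3 − k^2 − 3k + 1.
Then u_{k+1} = u_k + (6k^2 + 4k − 2) = (2k^3 − k^2 − 3k + 1) + (6k^2 + 4k − 2) = 2k^3 + 5k^2 + k − 1,
and 2·(k+1)^3 − (k+1)^2 − 3·(k+1) + 1 = 2k^3 + 5k^2 + k − 1.
This completes the inductive step, so u_n = 2n^3 − n^2 − 3n + 1 for all n ≥ 0.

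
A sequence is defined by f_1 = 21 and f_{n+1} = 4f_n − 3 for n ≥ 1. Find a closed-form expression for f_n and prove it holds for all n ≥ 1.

Claim: f_n = 5·4^n + 1.

Base case: f_1 = 21, and 5·4^1 + 1 = 20 + 1 = 21.
Assume f_j = 5·4^j + 1 for some j ≥ 1.
Then f_{j+1} = 4f_j − 3 = 4·(5·4^j + 1) − 3 = 20·4^j + 4 − 3 = 5·4^{j+1} + 1.
By induction, f_n = 5·4^n + 1 for all n ≥ 1.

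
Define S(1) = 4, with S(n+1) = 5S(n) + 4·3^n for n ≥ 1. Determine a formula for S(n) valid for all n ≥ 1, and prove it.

Claim: S(n) = 2·5^n − 2·3^n.

Base case: S(1) = 4, and 2·5^1 − 2·3^1 = 10 − 6 = 4.
Assume S(r) = 2·5^r − 2·3^r for some r ≥ 1.
Then S(r+1) = 5S(r) + 4·3^r = 5·(2·5^r − 2·3^r) + 4·3^r = 2·5^{r+1} − 10·3^r + 4·3^r = 2·5^{r+1} − 6·3^r = 2·5^{r+1} − 2·3^{r+1}.
By induction, S(n) = 2·5^n − 2·3^n for all n ≥ 1.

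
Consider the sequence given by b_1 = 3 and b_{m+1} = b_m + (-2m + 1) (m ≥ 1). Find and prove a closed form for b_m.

Claim: b_m = -m^2 + 2m + 2.

Base case: b_1 = 3, and -1^2 + 2·1 + 2 = 3.
Assume b_j = -j^2 + 2j + 2.
Then b_{j+1} = b_j + (-2j + 1) = (-j^2 + 2j + 2) + (-2j + 1) = -j^2 + 3,
and -(j+1)^2 + 2·(j+1) + 2 = -j^2 + 3.
By induction, b_m = -m^2 + 2m + 2 for all m ≥ 1.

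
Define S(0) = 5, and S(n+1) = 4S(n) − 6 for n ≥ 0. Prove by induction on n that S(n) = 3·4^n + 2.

Base case: S(0) = 5, and 3·4^0 + 2 = 3 + 2 = 5.
Assume S(m) = 3·4^m + 2 for some m ≥ 0.
Then S(m+1) = 4S(m) − 6 = 4·(3·4^m + 2) − 6 = 12·4^m + 8 − 6 = 3·4^{m+1} + 2.
So the formula holds for m+1, and by induction S(n) = 3·4^n + 2 for all n ≥ 0.

S(n) = 3·4^n + 2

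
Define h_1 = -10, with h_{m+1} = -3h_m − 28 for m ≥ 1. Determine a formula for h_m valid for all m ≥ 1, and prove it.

Claim: h_m = (-3)^m − 7.

Base case: h_1 = -10, and (-3)^1 − 7 = -3 − 7 = -10.
Assume h_k = (-3)^k − 7 for some k ≥ 1.
Then h_{k+1} = -3h_k − 28 = -3·((-3)^k − 7) − 28 = -3·(-3)^k + 21 − 28 = (-3)^{k+1} − 7.
By induction, h_m = (-3)^m − 7 for all m ≥ 1.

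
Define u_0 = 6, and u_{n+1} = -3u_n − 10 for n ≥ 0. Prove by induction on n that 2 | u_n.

Base case: u_0 = 6 = 2·3, so 2 | u_0.
Assume 2 | u_j, so u_j = 2t for some integer t.
Then u_{j+1} = -3u_j − 10 = -3·(2t) − 10 = 2(-3t − 5), so 2 | u_{j+1}.
Hence 2 | u_n for every n ≥ 0, by induction.

2 | u_n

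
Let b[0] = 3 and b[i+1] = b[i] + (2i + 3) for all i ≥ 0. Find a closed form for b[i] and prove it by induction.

Claim: b[i] = i^2 + 2i + 3.

Base case: b[0] = 3, and 0^2 + 2·0 + 3 = 3.
Assume b[r] = r^2 + 2r + 3.
Then b[r+1] = b[r] + (2r + 3) = (r^2 + 2r + 3) + (2r + 3) = r^2 + 4r + 6,
and (r+1)^2 + 2·(r+1) + 3 = r^2 + 4r + 6.
By induction, b[i] = i^2 + 2i + 3 for all i ≥ 0.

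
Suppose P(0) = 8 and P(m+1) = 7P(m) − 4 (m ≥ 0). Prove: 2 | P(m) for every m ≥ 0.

Base case: P(0) = 8 = 2·4, so 2 | P(0).
Assume 2 | P(k), so P(k) = 2t for some integer t.
Then P(k+1) = 7P(k) − 4 = 7·(2t) − 4 = 2(7t − 2), so 2 | P(k+1).
Hence 2 | P(m) for every m ≥ 0, by induction.

2 | P(m)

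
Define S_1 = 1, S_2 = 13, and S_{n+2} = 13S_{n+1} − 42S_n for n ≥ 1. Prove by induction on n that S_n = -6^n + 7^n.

Base cases: S_1 = 1 and -6^1 + 7^1 = 1; S_2 = 13 and -6^2 + 7^2 = 13.
Assume S_j = -6^j + 7^j for all 1 ≤ j ≤ r, where r ≥ 2.
Then S_{r+1} = 13S_r − 42S_{r−1} = 13·(-6^r + 7^r) − 42·(-6^{r−1} + 7^{r−1}) = -(13·6 − 42)6^{r−1} + (13·7 − 42)7^{r−1} = -36·6^{r−1} + 49·7^{r−1} = -6^{r+1} + 7^{r+1}.
By strong induction, S_n = -6^n + 7^n for all n ≥ 1.

S_n = -6^n + 7^n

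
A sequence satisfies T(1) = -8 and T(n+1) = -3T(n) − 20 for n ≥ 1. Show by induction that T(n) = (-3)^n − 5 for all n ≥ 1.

Base case: T(1) = -8, and (-3)^1 − 5 = -3 − 5 = -8.
Assume T(k) = (-3)^k − 5 for some k ≥ 1.
Then T(k+1) = -3T(k) − 20 = -3·((-3)^k − 5) − 20 = -3·(-3)^k + 15 − 20 = (-3)^{k+1} − 5.
This completes the inductive step, so T(n) = (-3)^n − 5 for all n ≥ 1.

T(n) = (-3)^n − 5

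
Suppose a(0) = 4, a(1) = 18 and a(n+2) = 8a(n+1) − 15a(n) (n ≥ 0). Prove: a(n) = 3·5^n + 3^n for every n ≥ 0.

Base cases: a(0) = 4 and 3·5^0 + 3^0 = 4; a(1) = 18 and 3·5^1 + 3^1 = 18.
Assume a(j) = 3·5^j + 3^j for all 0 ≤ j ≤ k, where k ≥ 1.
Then a(k+1) = 8a(k) − 15a(k−1) = 8·(3·5^k + 3^k) − 15·(3·5^{k−1} + 3^{k−1}) = 3·(8·5 − 15)5^{k−1} + (8·3 − 15)3^{k−1} = 75·5^{k−1} + 9·3^{k−1} = 3·5^{k+1} + 3^{k+1}.
By strong induction, a(n) = 3·5^n + 3^n for all n ≥ 0.

a(n) = 3·5^n + 3^n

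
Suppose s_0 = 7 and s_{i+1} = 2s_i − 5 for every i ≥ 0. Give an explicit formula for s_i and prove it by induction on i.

Claim: s_i = 2^{i+1} + 5.

Base case: s_0 = 7, and 2^{0+1} + 5 = 2 + 5 = 7.
Assume s_m = 2^{m+1} + 5 for some m ≥ 0.
Then s_{m+1} = 2s_m − 5 = 2·(2^{m+1} + 5) − 5 = 2^{m+2} + 10 − 5 = 2^{m+2} + 5.
This completes the inductive step, so s_i = 2^{i+1} + 5 for all i ≥ 0.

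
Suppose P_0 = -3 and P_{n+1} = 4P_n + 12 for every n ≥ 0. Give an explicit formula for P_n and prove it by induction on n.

Claim: P_n = 4^n − 4.

Base case: P_0 = -3, and 4^0 − 4 = 1 − 4 = -3.
Assume P_r = 4^r − 4 for some r ≥ 0.
Then P_{r+1} = 4P_r + 12 = 4·(4^r − 4) + 12 = 4^{r+1} − 16 + 12 = 4^{r+1} − 4.
This completes the inductive step, so P_n = 4^n − 4 for all n ≥ 0.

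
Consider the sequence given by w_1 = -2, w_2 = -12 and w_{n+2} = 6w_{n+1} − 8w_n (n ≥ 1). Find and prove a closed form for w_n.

Claim: w_n = -4^n + 2^n.

Base cases: w_1 = -2 and -4^1 + 2^1 = -2; w_2 = -12 and -4^2 + 2^2 = -12.
Assume w_j = -4^j + 2^j for all 1 ≤ j ≤ m, where m ≥ 2.
Then w_{m+1} = 6w_m − 8w_{m−1} = 6·(-4^m + 2^m) − 8·(-4^{m−1} + 2^{m−1}) = -(6·4 − 8)4^{m−1} + (6·2 − 8)2^{m−1} = -16·4^{m−1} + 4·2^{m−1} = -4^{m+1} + 2^{m+1}.
So the formula holds for m+1, and by strong induction w_n = -4^n + 2^n for all n ≥ 1.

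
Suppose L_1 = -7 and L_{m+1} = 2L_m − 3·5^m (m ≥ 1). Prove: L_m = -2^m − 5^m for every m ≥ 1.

Base case: L_1 = -7, and -2^1 − 5^1 = -2 − 5 = -7.
Assume L_r = -2^r − 5^r for some r ≥ 1.
Then L_{r+1} = 2L_r − 3·5^r = 2·(-2^r − 5^r) − 3·5^r = -2^{r+1} − 2·5^r − 3·5^r = -2^{r+1} − 5·5^r = -2^{r+1} − 5^{r+1}.
By induction, L_m = -2^m − 5^m for all m ≥ 1.

L_m = -2^m − 5^m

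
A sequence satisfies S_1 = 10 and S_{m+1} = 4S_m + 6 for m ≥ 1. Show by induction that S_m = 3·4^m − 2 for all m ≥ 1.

Base case: S_1 = 10, and 3·4^1 − 2 = 12 − 2 = 10.
Assume S_k = 3·4^k − 2 for some k ≥ 1.
Then S_{k+1} = 4S_k + 6 = 4·(3·4^k − 2) + 6 = 12·4^k − 8 + 6 = 3·4^{k+1} − 2.
By induction, S_m = 3·4^m − 2 for all m ≥ 1.

S_m = 3·4^m − 2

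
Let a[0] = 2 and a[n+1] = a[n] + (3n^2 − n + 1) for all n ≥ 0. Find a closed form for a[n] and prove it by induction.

Claim: a[n] = n^3 − 2n^2 + 2n + 2.

Base case: a[0] = 2, and 0^3 − 2·0^2 + 2·0 + 2 = 2.
Assume a[j] = j^3 − 2j^2 + 2j + 2.
Then a[j+1] = a[j] + (3j^2 − j + 1) = (j^3 − 2j^2 + 2j + 2) + (3j^2 − j + 1) = j^3 + j^2 + j + 3,
and (j+1)^3 − 2·(j+1)^2 + 2·(j+1) + 2 = j^3 + j^2 + j + 3.
Hence a[n] = n^3 − 2n^2 + 2n + 2 for every n ≥ 0, by induction.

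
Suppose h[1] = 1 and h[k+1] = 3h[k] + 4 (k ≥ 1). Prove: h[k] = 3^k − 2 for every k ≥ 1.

Base case: h[1] = 1, and 3^1 − 2 = 3 − 2 = 1.
Assume h[j] = 3^j − 2 for some j ≥ 1.
Then h[j+1] = 3h[j] + 4 = 3·(3^j − 2) + 4 = 3^{j+1} − 6 + 4 = 3^{j+1} − 2.
Hence h[k] = 3^k − 2 for every k ≥ 1, by induction.

h[k] = 3^k − 2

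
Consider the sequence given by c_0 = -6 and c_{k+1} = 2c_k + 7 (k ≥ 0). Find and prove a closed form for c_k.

Claim: c_k = 2^k − 7.

Base case: c_0 = -6, and 2^0 − 7 = 1 − 7 = -6.
Assume c_r = 2^r − 7 for some r ≥ 0.
Then c_{r+1} = 2c_r + 7 = 2·(2^r − 7) + 7 = 2^{r+1} − 14 + 7 = 2^{r+1} − 7.
Hence c_k = 2^k − 7 for every k ≥ 0, by induction.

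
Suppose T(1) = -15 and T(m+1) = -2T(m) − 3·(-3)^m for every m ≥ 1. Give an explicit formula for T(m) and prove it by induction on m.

Claim: T(m) = 3·(-2)^m + 3·(-3)^m.

Base case: T(1) = -15, and 3·(-2)^1 + 3·(-3)^1 = -6 − 9 = -15.
Assume T(j) = 3·(-2)^j + 3·(-3)^j for some j ≥ 1.
Then T(j+1) = -2T(j) − 3·(-3)^j = -2·(3·(-2)^j + 3·(-3)^j) − 3·(-3)^j = 3·(-2)^{j+1} − 6·(-3)^j − 3·(-3)^j = 3·(-2)^{j+1} − 9·(-3)^j = 3·(-2)^{j+1} + 3·(-3)^{j+1}.
This completes the inductive step, so T(m) = 3·(-2)^m + 3·(-3)^m for all m ≥ 1.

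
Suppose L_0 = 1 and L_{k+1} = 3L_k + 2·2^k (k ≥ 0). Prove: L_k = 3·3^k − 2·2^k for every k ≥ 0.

Base case: L_0 = 1, and 3·3^0 − 2·2^0 = 3 − 2 = 1.
Assume L_r = 3·3^r − 2·2^r for some r ≥ 0.
Then L_{r+1} = 3L_r + 2·2^r = 3·(3·3^r − 2·2^r) + 2·2^r = 3·3^{r+1} − 6·2^r + 2·2^r = 3·3^{r+1} − 4·2^r = 3·3^{r+1} − 2·2^{r+1}.
So the formula holds for r+1, and by induction L_k = 3·3^k − 2·2^k for all k ≥ 0.

L_k = 3·3^k − 2·2^k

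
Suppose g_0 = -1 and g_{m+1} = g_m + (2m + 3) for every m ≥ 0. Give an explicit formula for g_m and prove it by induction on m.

Claim: g_m = m^2 + 2m − 1.

Base case: g_0 = -1, and 0^2 + 2·0 − 1 = -1.
Assume g_j = j^2 + 2j − 1.
Then g_{j+1} = g_j + (2j + 3) = (j^2 + 2j − 1) + (2j + 3) = j^2 + 4j + 2,
and (j+1)^2 + 2·(j+1) − 1 = j^2 + 4j + 2.
Hence g_m = m^2 + 2m − 1 for every m ≥ 0, by induction.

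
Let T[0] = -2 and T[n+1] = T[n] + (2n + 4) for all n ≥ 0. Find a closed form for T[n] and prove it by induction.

Claim: T[n] = n^2 + 3n − 2.

Base case: T[0] = -2, and 0^2 + 3·0 − 2 = -2.
Assume T[j] = j^2 + 3j − 2.
Then T[j+1] = T[j] + (2j + 4) = (j^2 + 3j − 2) + (2j + 4) = j^2 + 5j + 2,
and (j+1)^2 + 3·(j+1) − 2 = j^2 + 5j + 2.
By induction, T[n] = n^2 + 3n − 2 for all n ≥ 0.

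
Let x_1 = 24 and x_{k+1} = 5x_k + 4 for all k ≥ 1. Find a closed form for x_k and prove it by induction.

Claim: x_k = 5^{k+1} − 1.

Base case: x_1 = 24, and 5^{1+1} − 1 = 25 − 1 = 24.
Assume x_r = 5^{r+1} − 1 for some r ≥ 1.
Then x_{r+1} = 5x_r + 4 = 5·(5^{r+1} − 1) + 4 = 5^{r+2} − 5 + 4 = 5^{r+2} − 1.
By induction, x_k = 5^{k+1} − 1 for all k ≥ 1.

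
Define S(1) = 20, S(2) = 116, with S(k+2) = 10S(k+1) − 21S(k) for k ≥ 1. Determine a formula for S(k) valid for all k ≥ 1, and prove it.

Claim: S(k) = 2·3^k + 2·7^k.

Base cases: S(1) = 20 and 2·3^1 + 2·7^1 = 20; S(2) = 116 and 2·3^2 + 2·7^2 = 116.
Assume S(j) = 2·3^j + 2·7^j for all 1 ≤ j ≤ m, where m ≥ 2.
Then S(m+1) = 10S(m) − 21S(m−1) = 10·(2·3^m + 2·7^m) − 21·(2·3^{m−1} + 2·7^{m−1}) = 2·(10·3 − 21)3^{m−1} + 2·(10·7 − 21)7^{m−1} = 18·3^{m−1} + 98·7^{m−1} = 2·3^{m+1} + 2·7^{m+1}.
Hence S(k) = 2·3^k + 2·7^k for every k ≥ 1, by strong induction.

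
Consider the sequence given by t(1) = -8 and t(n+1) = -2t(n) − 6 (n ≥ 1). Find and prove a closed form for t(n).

Claim: t(n) = 3·(-2)^n − 2.

Base case: t(1) = -8, and 3·(-2)^1 − 2 = -6 − 2 = -8.
Assume t(m) = 3·(-2)^m − 2 for some m ≥ 1.
Then t(m+1) = -2t(m) − 6 = -2·(3·(-2)^m − 2) − 6 = -6·(-2)^m + 4 − 6 = 3·(-2)^{m+1} − 2.
By induction, t(n) = 3·(-2)^n − 2 for all n ≥ 1.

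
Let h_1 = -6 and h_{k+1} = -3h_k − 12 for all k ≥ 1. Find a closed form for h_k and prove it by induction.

Claim: h_k = (-3)^k − 3.

Base case: h_1 = -6, and (-3)^1 − 3 = -3 − 3 = -6.
Assume h_r = (-3)^r − 3 for some r ≥ 1.
Then h_{r+1} = -3h_r − 12 = -3·((-3)^r − 3) − 12 = -3·(-3)^r + 9 − 12 = (-3)^{r+1} − 3.
This completes the inductive step, so h_k = (-3)^k − 3 for all k ≥ 1.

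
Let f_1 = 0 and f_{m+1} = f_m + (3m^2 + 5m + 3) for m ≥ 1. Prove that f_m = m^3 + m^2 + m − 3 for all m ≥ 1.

Base case: f_1 = 0, and 1^3 + 1^2 + 1 − 3 = 0.
Assume f_r = r^3 + r^2 + r − 3.
Then f_{r+1} = f_r + (3r^2 + 5r + 3) = (r^3 + r^2 + r − 3) + (3r^2 + 5r + 3) = r^3 + 4r^2 + 6r,
and (r+1)^3 + (r+1)^2 + (r+1) − 3 = r^3 + 4r^2 + 6r.
Hence f_m = m^3 + m^2 + m − 3 for every m ≥ 1, by induction.

f_m = m^3 + m^2 + m − 3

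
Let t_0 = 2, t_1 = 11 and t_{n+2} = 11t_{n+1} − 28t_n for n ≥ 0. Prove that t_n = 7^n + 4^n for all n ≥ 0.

Base cases: t_0 = 2 and 7^0 + 4^0 = 2; t_1 = 11 and 7^1 + 4^1 = 11.
Assume t_j = 7^j + 4^j for all 0 ≤ j ≤ r, where r ≥ 1.
Then t_{r+1} = 11t_r − 28t_{r−1} = 11·(7^r + 4^r) − 28·(7^{r−1} + 4^{r−1}) = (11·7 − 28)7^{r−1} + (11·4 − 28)4^{r−1} = 49·7^{r−1} + 16·4^{r−1} = 7^{r+1} + 4^{r+1}.
Hence t_n = 7^n + 4^n for every n ≥ 0, by strong induction.

t_n = 7^n + 4^n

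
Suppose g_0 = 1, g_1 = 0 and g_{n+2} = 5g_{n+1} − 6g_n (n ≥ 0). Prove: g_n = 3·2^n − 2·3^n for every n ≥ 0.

Base cases: g_0 = 1 and 3·2^0 − 2·3^0 = 1; g_1 = 0 and 3·2^1 − 2·3^1 = 0.
Assume g_j = 3·2^j − 2·3^j for all 0 ≤ j ≤ r, where r ≥ 1.
Then g_{r+1} = 5g_r − 6g_{r−1} = 5·(3·2^r − 2·3^r) − 6·(3·2^{r−1} − 2·3^{r−1}) = 3·(5·2 − 6)2^{r−1} − 2·(5·3 − 6)3^{r−1} = 12·2^{r−1} − 18·3^{r−1} = 3·2^{r+1} − 2·3^{r+1}.
So the formula holds for r+1, and by strong induction g_n = 3·2^n − 2·3^n for all n ≥ 0.

g_n = 3·2^n − 2·3^n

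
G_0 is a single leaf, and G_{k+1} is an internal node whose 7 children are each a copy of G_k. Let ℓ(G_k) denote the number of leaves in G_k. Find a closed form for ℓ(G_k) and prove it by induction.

Claim: ℓ(G_k) = 7^k.

Base case: ℓ(G_0) = 1, and 7^0 = 1.
Assume ℓ(G_m) = 7^m.
Then ℓ(G_{m+1}) = 7·ℓ(G_m) = 7·7^m = 7^{m+1}.
Hence ℓ(G_k) = 7^k for every k ≥ 0, by induction.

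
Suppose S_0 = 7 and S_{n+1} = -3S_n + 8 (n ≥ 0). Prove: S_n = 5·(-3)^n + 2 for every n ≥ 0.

Base case: S_0 = 7, and 5·(-3)^0 + 2 = 5 + 2 = 7.
Assume S_j = 5·(-3)^j + 2 for some j ≥ 0.
Then S_{j+1} = -3S_j + 8 = -3·(5·(-3)^j + 2) + 8 = -15·(-3)^j − 6 + 8 = 5·(-3)^{j+1} + 2.
So the formula holds for j+1, and by induction S_n = 5·(-3)^n + 2 for all n ≥ 0.

S_n = 5·(-3)^n + 2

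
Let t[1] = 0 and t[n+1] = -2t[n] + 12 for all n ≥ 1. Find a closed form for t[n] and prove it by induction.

Claim: t[n] = 2·(-2)^n + 4.

Base case: t[1] = 0, and 2·(-2)^1 + 4 = -4 + 4 = 0.
Assume t[m] = 2·(-2)^m + 4 for some m ≥ 1.
Then t[m+1] = -2t[m] + 12 = -2·(2·(-2)^m + 4) + 12 = -4·(-2)^m − 8 + 12 = 2·(-2)^{m+1} + 4.
So the formula holds for m+1, and by induction t[n] = 2·(-2)^n + 4 for all n ≥ 1.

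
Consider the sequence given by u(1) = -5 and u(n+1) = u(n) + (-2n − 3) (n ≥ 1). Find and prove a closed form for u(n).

Claim: u(n) = -n^2 − 2n − 2.

Base case: u(1) = -5, and -1^2 − 2·1 − 2 = -5.
Assume u(r) = -r^2 − 2r − 2.
Then u(r+1) = u(r) + (-2r − 3) = (-r^2 − 2r − 2) + (-2r − 3) = -r^2 − 4r − 5,
and -(r+1)^2 − 2·(r+1) − 2 = -r^2 − 4r − 5.
Hence u(n) = -n^2 − 2n − 2 for every n ≥ 1, by induction.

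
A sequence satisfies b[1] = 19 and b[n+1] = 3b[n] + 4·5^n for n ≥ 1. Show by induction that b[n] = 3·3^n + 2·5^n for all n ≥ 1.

Base case: b[1] = 19, and 3·3^1 + 2·5^1 = 9 + 10 = 19.
Assume b[m] = 3·3^m + 2·5^m for some m ≥ 1.
Then b[m+1] = 3b[m] + 4·5^m = 3·(3·3^m + 2·5^m) + 4·5^m = 3·3^{m+1} + 6·5^m + 4·5^m = 3·3^{m+1} + 10·5^m = 3·3^{m+1} + 2·5^{m+1}.
By induction, b[n] = 3·3^n + 2·5^n for all n ≥ 1.

b[n] = 3·3^n + 2·5^n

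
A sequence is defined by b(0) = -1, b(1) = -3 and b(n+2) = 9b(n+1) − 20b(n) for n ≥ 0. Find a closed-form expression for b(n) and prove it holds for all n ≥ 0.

Claim: b(n) = 5^n − 2·4^n.

Base cases: b(0) = -1 and 5^0 − 2·4^0 = -1; b(1) = -3 and 5^1 − 2·4^1 = -3.
Assume b(i) = 5^i − 2·4^i for all 0 ≤ i ≤ j, where j ≥ 1.
Then b(j+1) = 9b(j) − 20b(j−1) = 9·(5^j − 2·4^j) − 20·(5^{j−1} − 2·4^{j−1}) = (9·5 − 20)5^{j−1} − 2·(9·4 − 20)4^{j−1} = 25·5^{j−1} − 32·4^{j−1} = 5^{j+1} − 2·4^{j+1}.
By strong induction, b(n) = 5^n − 2·4^n for all n ≥ 0.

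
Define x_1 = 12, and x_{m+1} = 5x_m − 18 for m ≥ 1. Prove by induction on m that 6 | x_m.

Base case: x_1 = 12 = 6·2, so 6 | x_1.
Assume 6 | x_r, so x_r = 6t for some integer t.
Then x_{r+1} = 5x_r − 18 = 5·(6t) − 18 = 6(5t − 3), so 6 | x_{r+1}.
So the property holds for r+1, and by induction 6 | x_m for all m ≥ 1.

6 | x_m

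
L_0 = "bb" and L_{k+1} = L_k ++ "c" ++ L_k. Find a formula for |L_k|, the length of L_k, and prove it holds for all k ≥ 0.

Claim: |L_k| = 3·2^k − 1.

Base case: |L_0| = 2, and 3·2^0 − 1 = 2.
Assume |L_r| = 3·2^r − 1.
Then |L_{r+1}| = |L_r| + 1 + |L_r| = 2|L_r| + 1 = 2(3·2^r − 1) + 1 = 3·2^{r+1} − 2 + 1 = 3·2^{r+1} − 1.
This completes the inductive step, so |L_k| = 3·2^k − 1 for all k ≥ 0.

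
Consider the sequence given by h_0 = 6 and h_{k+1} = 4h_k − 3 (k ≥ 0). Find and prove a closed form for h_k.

Claim: h_k = 5·4^k + 1.

Base case: h_0 = 6, and 5·4^0 + 1 = 5 + 1 = 6.
Assume h_m = 5·4^m + 1 for some m ≥ 0.
Then h_{m+1} = 4h_m − 3 = 4·(5·4^m + 1) − 3 = 20·4^m + 4 − 3 = 5·4^{m+1} + 1.
So the formula holds for m+1, and by induction h_k = 5·4^k + 1 for all k ≥ 0.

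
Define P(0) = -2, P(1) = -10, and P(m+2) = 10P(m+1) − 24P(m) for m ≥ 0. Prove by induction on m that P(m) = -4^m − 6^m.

Base cases: P(0) = -2 and -4^0 − 6^0 = -2; P(1) = -10 and -4^1 − 6^1 = -10.
Assume P(i) = -4^i − 6^i for all 0 ≤ i ≤ j, where j ≥ 1.
Then P(j+1) = 10P(j) − 24P(j−1) = 10·(-4^j − 6^j) − 24·(-4^{j−1} − 6^{j−1}) = -(10·4 − 24)4^{j−1} − (10·6 − 24)6^{j−1} = -16·4^{j−1} − 36·6^{j−1} = -4^{j+1} − 6^{j+1}.
Hence P(m) = -4^m − 6^m for every m ≥ 0, by strong induction.

P(m) = -4^m − 6^m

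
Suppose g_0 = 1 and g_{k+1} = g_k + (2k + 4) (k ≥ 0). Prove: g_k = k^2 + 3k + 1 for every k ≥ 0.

Base case: g_0 = 1, and 0^2 + 3·0 + 1 = 1.
Assume g_m = m^2 + 3m + 1.
Then g_{m+1} = g_m + (2m + 4) = (m^2 + 3m + 1) + (2m + 4) = m^2 + 5m + 5,
and (m+1)^2 + 3·(m+1) + 1 = m^2 + 5m + 5.
Hence g_k = k^2 + 3k + 1 for every k ≥ 0, by induction.

g_k = k^2 + 3k + 1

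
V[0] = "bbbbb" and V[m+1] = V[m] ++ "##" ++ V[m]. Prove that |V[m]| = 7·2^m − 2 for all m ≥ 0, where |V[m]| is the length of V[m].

Base case: |V[0]| = 5, and 7·2^0 − 2 = 5.
Assume |V[k]| = 7·2^k − 2.
Then |V[k+1]| = |V[k]| + 2 + |V[k]| = 2|V[k]| + 2 = 2(7·2^k − 2) + 2 = 7·2^{k+1} − 4 + 2 = 7·2^{k+1} − 2.
By induction, |V[m]| = 7·2^m − 2 for all m ≥ 0.

|V[m]| = 7·2^m − 2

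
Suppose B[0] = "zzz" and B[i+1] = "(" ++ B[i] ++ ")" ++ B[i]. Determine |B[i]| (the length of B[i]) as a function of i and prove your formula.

Claim: |B[i]| = 5·2^i − 2.

Base case: |B[0]| = 3, and 5·2^0 − 2 = 3.
Assume |B[r]| = 5·2^r − 2.
Then |B[r+1]| = 1 + |B[r]| + 1 + |B[r]| = 2|B[r]| + 2 = 2(5·2^r − 2) + 2 = 5·2^{r+1} − 4 + 2 = 5·2^{r+1} − 2.
So the formula holds for r+1, and by induction |B[i]| = 5·2^i − 2 for all i ≥ 0.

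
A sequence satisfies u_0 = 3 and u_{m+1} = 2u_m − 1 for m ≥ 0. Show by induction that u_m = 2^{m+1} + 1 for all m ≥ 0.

Base case: u_0 = 3, and 2^{0+1} + 1 = 2 + 1 = 3.
Assume u_r = 2^{r+1} + 1 for some r ≥ 0.
Then u_{r+1} = 2u_r − 1 = 2·(2^{r+1} + 1) − 1 = 2^{r+2} + 2 − 1 = 2^{r+2} + 1.
Hence u_m = 2^{m+1} + 1 for every m ≥ 0, by induction.

u_m = 2^{m+1} + 1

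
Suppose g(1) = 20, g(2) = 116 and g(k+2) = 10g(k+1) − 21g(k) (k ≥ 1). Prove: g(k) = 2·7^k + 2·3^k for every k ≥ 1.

Base cases: g(1) = 20 and 2·7^1 + 2·3^1 = 20; g(2) = 116 and 2·7^2 + 2·3^2 = 116.
Assume g(j) = 2·7^j + 2·3^j for all 1 ≤ j ≤ r, where r ≥ 2.
Then g(r+1) = 10g(r) − 21g(r−1) = 10·(2·7^r + 2·3^r) − 21·(2·7^{r−1} + 2·3^{r−1}) = 2·(10·7 − 21)7^{r−1} + 2·(10·3 − 21)3^{r−1} = 98·7^{r−1} + 18·3^{r−1} = 2·7^{r+1} + 2·3^{r+1}.
This completes the inductive step, so g(k) = 2·7^k + 2·3^k for all k ≥ 1.

g(k) = 2·7^k + 2·3^k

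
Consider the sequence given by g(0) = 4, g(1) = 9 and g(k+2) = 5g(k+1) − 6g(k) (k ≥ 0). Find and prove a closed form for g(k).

Claim: g(k) = 3·2^k + 3^k.

Base cases: g(0) = 4 and 3·2^0 + 3^0 = 4; g(1) = 9 and 3·2^1 + 3^1 = 9.
Assume g(j) = 3·2^j + 3^j for all 0 ≤ j ≤ m, where m ≥ 1.
Then g(m+1) = 5g(m) − 6g(m−1) = 5·(3·2^m + 3^m) − 6·(3·2^{m−1} + 3^{m−1}) = 3·(5·2 − 6)2^{m−1} + (5·3 − 6)3^{m−1} = 12·2^{m−1} + 9·3^{m−1} = 3·2^{m+1} + 3^{m+1}.
By strong induction, g(k) = 3·2^k + 3^k for all k ≥ 0.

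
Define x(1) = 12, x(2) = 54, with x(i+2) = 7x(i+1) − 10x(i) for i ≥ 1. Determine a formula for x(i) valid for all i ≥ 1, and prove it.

Claim: x(i) = 2^i + 2·5^i.

Base cases: x(1) = 12 and 2^1 + 2·5^1 = 12; x(2) = 54 and 2^2 + 2·5^2 = 54.
Assume x(j) = 2^j + 2·5^j for all 1 ≤ j ≤ m, where m ≥ 2.
Then x(m+1) = 7x(m) − 10x(m−1) = 7·(2^m + 2·5^m) − 10·(2^{m−1} + 2·5^{m−1}) = (7·2 − 10)2^{m−1} + 2·(7·5 − 10)5^{m−1} = 4·2^{m−1} + 50·5^{m−1} = 2^{m+1} + 2·5^{m+1}.
By strong induction, x(i) = 2^i + 2·5^i for all i ≥ 1.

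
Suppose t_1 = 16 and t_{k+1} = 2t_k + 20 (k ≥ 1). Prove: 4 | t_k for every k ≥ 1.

Base case: t_1 = 16 = 4·4, so 4 | t_1.
Assume 4 | t_m, so t_m = 4s for some integer s.
Then t_{m+1} = 2t_m + 20 = 2·(4s) + 20 = 4(2s + 5), so 4 | t_{m+1}.
So the property holds for m+1, and by induction 4 | t_k for all k ≥ 1.

4 | t_k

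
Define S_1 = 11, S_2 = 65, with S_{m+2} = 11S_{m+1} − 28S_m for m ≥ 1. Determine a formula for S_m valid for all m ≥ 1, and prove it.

Claim: S_m = 7^m + 4^m.

Base cases: S_1 = 11 and 7^1 + 4^1 = 11; S_2 = 65 and 7^2 + 4^2 = 65.
Assume S_j = 7^j + 4^j for all 1 ≤ j ≤ k, where k ≥ 2.
Then S_{k+1} = 11S_k − 28S_{k−1} = 11·(7^k + 4^k) − 28·(7^{k−1} + 4^{k−1}) = (11·7 − 28)7^{k−1} + (11·4 − 28)4^{k−1} = 49·7^{k−1} + 16·4^{k−1} = 7^{k+1} + 4^{k+1}.
Hence S_m = 7^m + 4^m for every m ≥ 1, by strong induction.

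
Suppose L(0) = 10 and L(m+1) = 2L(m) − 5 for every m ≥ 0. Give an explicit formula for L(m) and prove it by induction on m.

Claim: L(m) = 5·2^m + 5.

Base case: L(0) = 10, and 5·2^0 + 5 = 5 + 5 = 10.
Assume L(r) = 5·2^r + 5 for some r ≥ 0.
Then L(r+1) = 2L(r) − 5 = 2·(5·2^r + 5) − 5 = 10·2^r + 10 − 5 = 5·2^{r+1} + 5.
By induction, L(m) = 5·2^m + 5 for all m ≥ 0.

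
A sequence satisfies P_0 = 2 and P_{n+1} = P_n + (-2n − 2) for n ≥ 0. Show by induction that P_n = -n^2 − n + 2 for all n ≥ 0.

Base case: P_0 = 2, and -0^2 − 0 + 2 = 2.
Assume P_m = -m^2 − m + 2.
Then P_{m+1} = P_m + (-2m − 2) = (-m^2 − m + 2) + (-2m − 2) = -m^2 − 3m,
and -(m+1)^2 − (m+1) + 2 = -m^2 − 3m.
By induction, P_n = -n^2 − n + 2 for all n ≥ 0.

P_n = -n^2 − n + 2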